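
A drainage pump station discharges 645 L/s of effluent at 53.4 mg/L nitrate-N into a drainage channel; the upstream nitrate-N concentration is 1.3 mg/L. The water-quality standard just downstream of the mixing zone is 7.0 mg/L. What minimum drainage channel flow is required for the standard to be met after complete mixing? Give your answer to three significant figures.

Set C_mix = 7.0: (Q·1.300 + 645.0·53.40) / (Q + 645.0) = 7.0
→ Q = 645.0·(53.40 − 7.0)/(7.0 − 1.300) = 5251 L/s.

5250 L/s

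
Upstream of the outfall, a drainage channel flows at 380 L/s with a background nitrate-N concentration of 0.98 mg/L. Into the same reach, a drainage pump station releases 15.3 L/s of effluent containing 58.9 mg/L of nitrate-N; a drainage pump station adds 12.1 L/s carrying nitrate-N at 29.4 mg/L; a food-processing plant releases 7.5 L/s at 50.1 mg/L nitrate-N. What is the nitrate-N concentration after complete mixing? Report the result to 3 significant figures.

Flow-weighted average: C = (380.0·0.9800 + 15.30·58.90 + 12.10·29.40 + 7.500·50.10) / 414.9 = 2005/414.9 = 4.833 mg/L.

4.83 mg/L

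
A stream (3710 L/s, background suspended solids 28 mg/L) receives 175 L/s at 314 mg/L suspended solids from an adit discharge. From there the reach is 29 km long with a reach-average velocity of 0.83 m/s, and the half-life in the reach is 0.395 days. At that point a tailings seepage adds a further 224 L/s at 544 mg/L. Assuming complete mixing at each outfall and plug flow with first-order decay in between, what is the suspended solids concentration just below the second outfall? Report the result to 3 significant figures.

Flow-weighted average: C = (3710·28.00 + 175.0·314.0) / 3885 = 158800/3885 = 40.88 mg/L; combined flow 3885 L/s.
Travel time t = 29·1000 / 0.83 = 34940 s = 9.705 h.
Half-life 0.395 d → k = ln 2 / 0.395 = 1.755 d⁻¹.
After decay, C = 40.88 × e^(−kt) = 40.88 × 0.4918 = 20.11 mg/L.
Second outfall: C = (3885·20.11 + 224.0·544.0)/4109 = 48.67 mg/L.

48.7 mg/L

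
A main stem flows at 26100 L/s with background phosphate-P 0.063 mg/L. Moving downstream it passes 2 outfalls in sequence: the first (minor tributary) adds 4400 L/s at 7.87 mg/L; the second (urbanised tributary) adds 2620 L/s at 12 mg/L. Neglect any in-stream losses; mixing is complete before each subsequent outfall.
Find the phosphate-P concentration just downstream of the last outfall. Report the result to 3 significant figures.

2.04 mg/L

Below outfall 1: Q → 30500 L/s, C = (26100·0.06300 + 4400·7.870)/30500 = 1.189 mg/L.
Below outfall 2: Q → 33120 L/s, C = (30500·1.189 + 2620·12.00)/33120 = 2.044 mg/L.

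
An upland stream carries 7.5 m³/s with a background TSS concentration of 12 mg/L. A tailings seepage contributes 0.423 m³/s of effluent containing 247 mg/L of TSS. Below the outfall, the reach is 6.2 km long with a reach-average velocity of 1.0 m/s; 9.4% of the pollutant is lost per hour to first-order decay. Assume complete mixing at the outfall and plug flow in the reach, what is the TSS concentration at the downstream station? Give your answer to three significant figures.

After mixing, C = (7.500·12.00 + 0.4230·247.0) / 7.923 = 194.5/7.923 = 24.55 mg/L.
Travel time t = 6.2·1000 / 1.0 = 6200 s = 1.722 h.
9.4%/h lost → k = −ln(1 − 0.094) = 0.09872 h⁻¹.
Decay over the reach: 24.55·exp(−kt) = 24.55·0.8437 = 20.71 mg/L.

20.7 mg/L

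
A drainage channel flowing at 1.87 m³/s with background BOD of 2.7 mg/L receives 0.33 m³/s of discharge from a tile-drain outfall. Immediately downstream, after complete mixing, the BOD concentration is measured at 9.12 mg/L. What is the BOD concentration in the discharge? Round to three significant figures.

45.5 mg/L

Mass balance: 1.870·2.700 + 0.3300·Cₑ = 2.200·9.120
→ Cₑ = (2.200·9.120 − 1.870·2.700) / 0.3300 = 45.50 mg/L.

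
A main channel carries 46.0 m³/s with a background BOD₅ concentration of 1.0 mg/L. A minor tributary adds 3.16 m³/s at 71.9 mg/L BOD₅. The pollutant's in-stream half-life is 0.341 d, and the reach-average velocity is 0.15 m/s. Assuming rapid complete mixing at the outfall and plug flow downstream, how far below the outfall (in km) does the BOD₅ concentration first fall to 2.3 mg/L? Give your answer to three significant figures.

Conservation of mass: C = (46.00·1.000 + 3.160·71.90) / 49.16 = 273.2/49.16 = 5.557 mg/L.
Half-life 0.341 d → k = ln 2 / 0.341 = 2.033 d⁻¹.
Set 5.557·exp(−k·t) = 2.3 → t = ln(5.557/2.3)/k = 37500 s = 10.42 h.
Distance = v·t = 0.15·37500 = 5625 m = 5.625 km.

5.62 km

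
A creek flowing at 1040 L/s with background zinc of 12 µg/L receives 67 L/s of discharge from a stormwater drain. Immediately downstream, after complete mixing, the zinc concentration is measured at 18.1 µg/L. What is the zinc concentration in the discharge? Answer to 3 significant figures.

Mass balance: 1040·12.00 + 67.00·Cₑ = 1107·18.10
→ Cₑ = (1107·18.10 − 1040·12.00) / 67.00 = 112.8 µg/L.

113 µg/L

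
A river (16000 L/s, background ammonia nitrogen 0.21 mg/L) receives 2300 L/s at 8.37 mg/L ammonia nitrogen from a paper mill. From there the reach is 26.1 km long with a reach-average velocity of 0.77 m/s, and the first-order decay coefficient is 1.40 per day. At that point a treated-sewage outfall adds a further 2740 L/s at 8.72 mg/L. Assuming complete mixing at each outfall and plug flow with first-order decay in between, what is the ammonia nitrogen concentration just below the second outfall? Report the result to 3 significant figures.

Mass balance: C = (16000·0.2100 + 2300·8.370) / 18300 = 22610/18300 = 1.236 mg/L; combined flow 18300 L/s.
Travel time t = 26.1·1000 / 0.77 = 33900 s = 9.416 h.
After decay, C = 1.236 × e^(−kt) = 1.236 × 0.5774 = 0.7134 mg/L.
At the second outfall, C = (18300·0.7134 + 2740·8.720) / (18300 + 2740) = 1.756 mg/L.

1.76 mg/L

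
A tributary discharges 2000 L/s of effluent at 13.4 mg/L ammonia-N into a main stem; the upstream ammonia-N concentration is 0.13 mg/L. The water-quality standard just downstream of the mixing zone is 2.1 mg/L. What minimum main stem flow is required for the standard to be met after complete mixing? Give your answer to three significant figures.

Set C_mix = 2.1: (Q·0.1300 + 2000·13.40) / (Q + 2000) = 2.1
→ Q = 2000·(13.40 − 2.1)/(2.1 − 0.1300) = 11470 L/s.

11500 L/s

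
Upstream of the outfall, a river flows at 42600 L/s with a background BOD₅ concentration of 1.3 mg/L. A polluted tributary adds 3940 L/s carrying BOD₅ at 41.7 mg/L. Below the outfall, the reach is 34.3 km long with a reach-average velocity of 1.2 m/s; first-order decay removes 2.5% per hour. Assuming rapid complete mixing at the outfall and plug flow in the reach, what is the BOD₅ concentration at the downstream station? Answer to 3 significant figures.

3.86 mg/L

Conservation of mass: C = (42600·1.300 + 3940·41.70) / 46540 = 219700/46540 = 4.720 mg/L.
Travel time t = 34.3·1000 / 1.2 = 28580 s = 7.940 h.
2.5%/h lost → k = −ln(1 − 0.025) = 0.02532 h⁻¹.
Applying C = C₀e^(−kt): 4.720 × 0.8179 = 3.861 mg/L.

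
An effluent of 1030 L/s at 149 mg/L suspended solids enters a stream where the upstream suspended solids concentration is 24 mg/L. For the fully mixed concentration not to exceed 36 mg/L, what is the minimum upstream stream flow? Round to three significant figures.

Set C_mix = 36: (Q·24.00 + 1030·149.0) / (Q + 1030) = 36
→ Q = 1030·(149.0 − 36)/(36 − 24.00) = 9699 L/s.

9700 L/s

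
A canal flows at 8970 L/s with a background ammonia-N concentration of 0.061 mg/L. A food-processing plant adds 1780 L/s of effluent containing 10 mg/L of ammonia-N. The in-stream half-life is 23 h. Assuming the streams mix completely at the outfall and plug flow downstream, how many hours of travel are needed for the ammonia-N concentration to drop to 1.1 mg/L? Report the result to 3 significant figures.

14.6 h

After mixing, C = (8970·0.06100 + 1780·10.00) / 10750 = 18350/10750 = 1.707 mg/L.
Half-life 23 h → k = ln 2 / 23 = 0.03014 h⁻¹ = 0.7233 d⁻¹.
1.707·exp(−k·t) = 1.1 → t = ln(1.707/1.1)/k = 52470 s = 14.58 h.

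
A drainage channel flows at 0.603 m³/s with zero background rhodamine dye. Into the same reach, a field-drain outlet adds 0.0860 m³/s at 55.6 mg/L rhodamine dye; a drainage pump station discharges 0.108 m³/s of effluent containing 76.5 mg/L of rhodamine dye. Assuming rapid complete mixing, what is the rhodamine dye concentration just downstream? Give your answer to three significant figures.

Mass balance: C = (0.6030·0 + 0.08600·55.60 + 0.1080·76.50) / 0.7970 = 13.04/0.7970 = 16.37 mg/L.

16.4 mg/L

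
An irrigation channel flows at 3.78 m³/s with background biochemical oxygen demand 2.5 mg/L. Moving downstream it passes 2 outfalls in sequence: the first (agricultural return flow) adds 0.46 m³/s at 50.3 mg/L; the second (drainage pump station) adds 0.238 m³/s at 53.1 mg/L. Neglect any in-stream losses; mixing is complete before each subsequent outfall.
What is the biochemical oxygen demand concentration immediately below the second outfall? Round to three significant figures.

Below outfall 1: Q → 4.240 m³/s, C = (3.780·2.500 + 0.4600·50.30)/4.240 = 7.686 mg/L.
Below outfall 2: Q → 4.478 m³/s, C = (4.240·7.686 + 0.2380·53.10)/4.478 = 10.10 mg/L.

10.1 mg/L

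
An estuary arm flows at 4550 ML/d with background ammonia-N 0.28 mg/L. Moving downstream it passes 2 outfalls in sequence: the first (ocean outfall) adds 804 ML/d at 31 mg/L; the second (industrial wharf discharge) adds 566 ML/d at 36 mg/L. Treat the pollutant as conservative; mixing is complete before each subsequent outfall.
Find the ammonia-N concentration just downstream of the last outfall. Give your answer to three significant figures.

7.87 mg/L

Below outfall 1: Q → 5354 ML/d, C = (4550·0.2800 + 804.0·31.00)/5354 = 4.893 mg/L.
Below outfall 2: Q → 5920 ML/d, C = (5354·4.893 + 566.0·36.00)/5920 = 7.867 mg/L.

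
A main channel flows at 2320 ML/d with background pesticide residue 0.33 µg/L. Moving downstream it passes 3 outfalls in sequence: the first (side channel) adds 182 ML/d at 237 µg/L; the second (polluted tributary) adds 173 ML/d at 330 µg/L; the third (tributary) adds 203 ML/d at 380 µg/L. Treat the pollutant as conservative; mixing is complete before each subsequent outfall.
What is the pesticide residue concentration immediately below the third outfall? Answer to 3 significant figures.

After outfall 1: Q = 2320 + 182.0 = 2502 ML/d; C = (2320·0.3300 + 182.0·237.0)/2502 = 17.55 µg/L.
After outfall 2: Q = 2502 + 173.0 = 2675 ML/d; C = (2502·17.55 + 173.0·330.0)/2675 = 37.75 µg/L.
After outfall 3: Q = 2675 + 203.0 = 2878 ML/d; C = (2675·37.75 + 203.0·380.0)/2878 = 61.89 µg/L.

61.9 µg/L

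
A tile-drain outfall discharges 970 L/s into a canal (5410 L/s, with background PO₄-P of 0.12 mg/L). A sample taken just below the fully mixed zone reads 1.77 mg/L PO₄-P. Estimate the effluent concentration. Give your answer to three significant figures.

11.0 mg/L

Mass balance: 5410·0.1200 + 970.0·Cₑ = 6380·1.770
→ Cₑ = (6380·1.770 − 5410·0.1200) / 970.0 = 10.97 mg/L.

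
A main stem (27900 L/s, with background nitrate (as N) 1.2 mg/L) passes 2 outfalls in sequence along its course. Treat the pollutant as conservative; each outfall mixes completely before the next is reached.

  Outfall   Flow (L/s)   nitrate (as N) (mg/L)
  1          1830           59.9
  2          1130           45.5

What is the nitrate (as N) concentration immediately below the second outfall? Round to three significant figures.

Outfall 1: combined Q = 29730 L/s; C = (27900·1.200 + 1830·59.90)/29730 = 4.813 mg/L.
Outfall 2: combined Q = 30860 L/s; C = (29730·4.813 + 1130·45.50)/30860 = 6.303 mg/L.

6.30 mg/L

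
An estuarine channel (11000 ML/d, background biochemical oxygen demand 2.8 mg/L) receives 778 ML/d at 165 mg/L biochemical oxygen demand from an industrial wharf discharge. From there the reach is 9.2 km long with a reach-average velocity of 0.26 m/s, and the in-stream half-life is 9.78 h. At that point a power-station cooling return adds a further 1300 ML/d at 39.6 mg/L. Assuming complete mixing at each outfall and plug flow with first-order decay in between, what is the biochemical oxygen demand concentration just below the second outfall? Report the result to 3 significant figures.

10.0 mg/L

Mixed concentration C = ΣQC/ΣQ = (11000·2.800 + 778.0·165.0) / 11780 = 159200/11780 = 13.51 mg/L; combined flow 11780 ML/d.
Travel time t = 9.2·1000 / 0.26 = 35380 s = 9.829 h.
Half-life 9.78 h → k = ln 2 / 9.78 = 0.07087 h⁻¹ = 1.701 d⁻¹.
After decay, C = 13.51 × e^(−kt) = 13.51 × 0.4983 = 6.734 mg/L.
Second outfall: C = (11780·6.734 + 1300·39.60)/13080 = 10.00 mg/L.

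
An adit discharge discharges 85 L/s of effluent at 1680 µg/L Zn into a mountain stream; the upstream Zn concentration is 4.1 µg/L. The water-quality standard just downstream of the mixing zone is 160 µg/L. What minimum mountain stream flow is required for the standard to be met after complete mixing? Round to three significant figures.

829 L/s

Set C_mix = 160: (Q·4.100 + 85.00·1680) / (Q + 85.00) = 160
→ Q = 85.00·(1680 − 160)/(160 − 4.100) = 828.7 L/s.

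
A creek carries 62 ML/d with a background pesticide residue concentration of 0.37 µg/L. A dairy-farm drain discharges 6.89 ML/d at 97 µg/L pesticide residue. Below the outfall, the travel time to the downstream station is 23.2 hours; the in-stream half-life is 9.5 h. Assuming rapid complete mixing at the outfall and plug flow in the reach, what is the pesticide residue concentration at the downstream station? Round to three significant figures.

1.85 µg/L

Mass balance: C = (62.00·0.3700 + 6.890·97.00) / 68.89 = 691.3/68.89 = 10.03 µg/L.
Half-life 9.5 h → k = ln 2 / 9.5 = 0.07296 h⁻¹ = 1.751 d⁻¹.
First-order decay: C = 10.03·exp(−k·t) = 10.03·0.1840 = 1.846 µg/L.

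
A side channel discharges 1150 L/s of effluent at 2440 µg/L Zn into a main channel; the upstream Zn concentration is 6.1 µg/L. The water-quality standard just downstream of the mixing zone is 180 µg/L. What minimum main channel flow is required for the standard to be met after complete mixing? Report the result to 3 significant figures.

14900 L/s

Set C_mix = 180: (Q·6.100 + 1150·2440) / (Q + 1150) = 180
→ Q = 1150·(2440 − 180)/(180 − 6.100) = 14950 L/s.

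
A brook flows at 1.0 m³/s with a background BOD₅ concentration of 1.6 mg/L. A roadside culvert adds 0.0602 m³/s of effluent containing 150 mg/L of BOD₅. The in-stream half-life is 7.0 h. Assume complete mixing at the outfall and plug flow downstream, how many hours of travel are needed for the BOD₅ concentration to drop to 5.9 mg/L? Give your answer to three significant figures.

Flow-weighted average: C = (1.000·1.600 + 0.06020·150.0) / 1.060 = 10.63/1.060 = 10.03 mg/L.
Half-life 7.0 h → k = ln 2 / 7.0 = 0.09902 h⁻¹ = 2.377 d⁻¹.
10.03·exp(−k·t) = 5.9 → t = ln(10.03/5.9)/k = 19280 s = 5.355 h.

5.36 h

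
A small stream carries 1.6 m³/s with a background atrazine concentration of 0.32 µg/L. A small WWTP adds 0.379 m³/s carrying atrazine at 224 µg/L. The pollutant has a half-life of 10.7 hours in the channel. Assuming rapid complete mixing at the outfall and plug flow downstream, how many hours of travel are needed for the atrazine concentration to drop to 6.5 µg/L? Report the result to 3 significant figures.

29.2 h

Flow-weighted average: C = (1.600·0.3200 + 0.3790·224.0) / 1.979 = 85.41/1.979 = 43.16 µg/L.
Half-life 10.7 h → k = ln 2 / 10.7 = 0.06478 h⁻¹ = 1.555 d⁻¹.
43.16·exp(−k·t) = 6.5 → t = ln(43.16/6.5)/k = 105200 s = 29.22 h.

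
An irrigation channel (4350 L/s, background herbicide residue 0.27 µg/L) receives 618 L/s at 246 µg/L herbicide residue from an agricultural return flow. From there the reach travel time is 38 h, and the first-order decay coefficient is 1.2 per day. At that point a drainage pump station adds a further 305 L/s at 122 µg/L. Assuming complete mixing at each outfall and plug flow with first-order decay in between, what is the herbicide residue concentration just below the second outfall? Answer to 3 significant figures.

Flow-weighted average: C = (4350·0.2700 + 618.0·246.0) / 4968 = 153200/4968 = 30.84 µg/L; combined flow 4968 L/s.
Decay over the reach: 30.84·exp(−kt) = 30.84·0.1496 = 4.612 µg/L.
Second outfall: C = (4968·4.612 + 305.0·122.0)/5273 = 11.40 µg/L.

11.4 µg/L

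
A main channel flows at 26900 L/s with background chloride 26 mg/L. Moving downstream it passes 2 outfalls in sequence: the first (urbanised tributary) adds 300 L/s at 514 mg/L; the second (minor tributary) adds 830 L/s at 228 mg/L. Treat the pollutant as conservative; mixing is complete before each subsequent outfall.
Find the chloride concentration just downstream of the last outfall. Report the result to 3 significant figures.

After outfall 1: Q = 26900 + 300.0 = 27200 L/s; C = (26900·26.00 + 300.0·514.0)/27200 = 31.38 mg/L.
After outfall 2: Q = 27200 + 830.0 = 28030 L/s; C = (27200·31.38 + 830.0·228.0)/28030 = 37.20 mg/L.

37.2 mg/L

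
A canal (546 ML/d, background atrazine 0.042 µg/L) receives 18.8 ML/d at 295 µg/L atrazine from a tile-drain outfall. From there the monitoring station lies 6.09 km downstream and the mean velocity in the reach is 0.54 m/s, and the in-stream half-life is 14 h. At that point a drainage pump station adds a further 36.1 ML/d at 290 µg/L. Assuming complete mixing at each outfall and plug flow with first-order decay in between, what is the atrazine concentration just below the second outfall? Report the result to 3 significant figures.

Conservation of mass: C = (546.0·0.04200 + 18.80·295.0) / 564.8 = 5569/564.8 = 9.860 µg/L; combined flow 564.8 ML/d.
Travel time t = 6.09·1000 / 0.54 = 11280 s = 3.133 h.
Half-life 14 h → k = ln 2 / 14 = 0.04951 h⁻¹ = 1.188 d⁻¹.
Applying C = C₀e^(−kt): 9.860 × 0.8563 = 8.443 µg/L.
At the second outfall, C = (564.8·8.443 + 36.10·290.0) / (564.8 + 36.10) = 25.36 µg/L.

25.4 µg/L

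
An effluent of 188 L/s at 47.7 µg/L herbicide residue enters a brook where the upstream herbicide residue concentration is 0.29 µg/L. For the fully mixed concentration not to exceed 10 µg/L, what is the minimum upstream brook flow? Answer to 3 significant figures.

Set C_mix = 10: (Q·0.2900 + 188.0·47.70) / (Q + 188.0) = 10
→ Q = 188.0·(47.70 − 10)/(10 − 0.2900) = 729.9 L/s.

730 L/s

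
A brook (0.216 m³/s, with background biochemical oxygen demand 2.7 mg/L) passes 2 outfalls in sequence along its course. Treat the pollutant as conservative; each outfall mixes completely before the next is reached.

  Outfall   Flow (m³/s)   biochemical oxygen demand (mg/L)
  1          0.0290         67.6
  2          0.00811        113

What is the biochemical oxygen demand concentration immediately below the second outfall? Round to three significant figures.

13.7 mg/L

Below outfall 1: Q → 0.2450 m³/s, C = (0.2160·2.700 + 0.02900·67.60)/0.2450 = 10.38 mg/L.
Below outfall 2: Q → 0.2531 m³/s, C = (0.2450·10.38 + 0.008110·113.0)/0.2531 = 13.67 mg/L.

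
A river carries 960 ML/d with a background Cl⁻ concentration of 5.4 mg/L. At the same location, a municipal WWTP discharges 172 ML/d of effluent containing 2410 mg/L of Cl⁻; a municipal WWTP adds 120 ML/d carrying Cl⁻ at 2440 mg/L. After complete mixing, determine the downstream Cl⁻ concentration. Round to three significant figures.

Flow-weighted average: C = (960.0·5.400 + 172.0·2410 + 120.0·2440) / 1252 = 712500/1252 = 569.1 mg/L.

569 mg/L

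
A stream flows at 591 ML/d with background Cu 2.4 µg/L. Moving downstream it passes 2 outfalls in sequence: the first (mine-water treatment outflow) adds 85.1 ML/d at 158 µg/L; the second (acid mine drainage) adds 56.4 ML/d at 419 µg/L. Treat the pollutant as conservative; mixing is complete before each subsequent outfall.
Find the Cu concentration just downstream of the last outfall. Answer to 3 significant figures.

After outfall 1: Q = 591.0 + 85.10 = 676.1 ML/d; C = (591.0·2.400 + 85.10·158.0)/676.1 = 21.99 µg/L.
After outfall 2: Q = 676.1 + 56.40 = 732.5 ML/d; C = (676.1·21.99 + 56.40·419.0)/732.5 = 52.55 µg/L.

52.6 µg/L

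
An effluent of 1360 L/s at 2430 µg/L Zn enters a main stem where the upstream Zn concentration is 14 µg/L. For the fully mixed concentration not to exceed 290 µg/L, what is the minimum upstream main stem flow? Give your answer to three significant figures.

Set C_mix = 290: (Q·14.00 + 1360·2430) / (Q + 1360) = 290
→ Q = 1360·(2430 − 290)/(290 − 14.00) = 10540 L/s.

10500 L/s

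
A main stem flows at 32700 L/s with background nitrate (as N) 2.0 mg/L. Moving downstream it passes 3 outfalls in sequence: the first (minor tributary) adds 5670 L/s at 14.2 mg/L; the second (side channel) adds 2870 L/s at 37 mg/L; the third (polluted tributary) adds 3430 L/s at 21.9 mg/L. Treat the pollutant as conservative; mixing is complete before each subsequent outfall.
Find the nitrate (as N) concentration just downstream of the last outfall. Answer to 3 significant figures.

Below outfall 1: Q → 38370 L/s, C = (32700·2.000 + 5670·14.20)/38370 = 3.803 mg/L.
Below outfall 2: Q → 41240 L/s, C = (38370·3.803 + 2870·37.00)/41240 = 6.113 mg/L.
Below outfall 3: Q → 44670 L/s, C = (41240·6.113 + 3430·21.90)/44670 = 7.325 mg/L.

7.33 mg/L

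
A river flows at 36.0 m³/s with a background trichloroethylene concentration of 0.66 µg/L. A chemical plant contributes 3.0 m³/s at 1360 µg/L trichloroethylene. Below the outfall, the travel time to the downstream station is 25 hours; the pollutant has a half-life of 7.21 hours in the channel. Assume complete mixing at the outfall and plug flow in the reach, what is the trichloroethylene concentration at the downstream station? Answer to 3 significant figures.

Mixed concentration C = ΣQC/ΣQ = (36.00·0.6600 + 3.000·1360) / 39.00 = 4104/39.00 = 105.2 µg/L.
Half-life 7.21 h → k = ln 2 / 7.21 = 0.09614 h⁻¹ = 2.307 d⁻¹.
Applying C = C₀e^(−kt): 105.2 × 0.09041 = 9.513 µg/L.

9.51 µg/L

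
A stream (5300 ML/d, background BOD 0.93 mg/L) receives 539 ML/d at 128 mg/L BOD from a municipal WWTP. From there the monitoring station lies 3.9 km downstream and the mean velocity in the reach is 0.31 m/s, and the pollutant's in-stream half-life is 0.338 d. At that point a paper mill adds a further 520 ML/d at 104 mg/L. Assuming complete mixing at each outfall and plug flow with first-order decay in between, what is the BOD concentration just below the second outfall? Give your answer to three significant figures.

Flow-weighted average: C = (5300·0.9300 + 539.0·128.0) / 5839 = 73920/5839 = 12.66 mg/L; combined flow 5839 ML/d.
Travel time t = 3.9·1000 / 0.31 = 12580 s = 3.495 h.
Half-life 0.338 d → k = ln 2 / 0.338 = 2.051 d⁻¹.
After decay, C = 12.66 × e^(−kt) = 12.66 × 0.7419 = 9.392 mg/L.
Second outfall: C = (5839·9.392 + 520.0·104.0)/6359 = 17.13 mg/L.

17.1 mg/L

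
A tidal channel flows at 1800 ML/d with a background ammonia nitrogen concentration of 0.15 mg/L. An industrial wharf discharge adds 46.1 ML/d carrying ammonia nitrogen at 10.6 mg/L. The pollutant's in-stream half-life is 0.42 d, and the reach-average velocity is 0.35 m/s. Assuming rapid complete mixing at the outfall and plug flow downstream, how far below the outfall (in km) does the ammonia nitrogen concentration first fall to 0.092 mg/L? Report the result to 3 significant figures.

Mixed concentration C = ΣQC/ΣQ = (1800·0.1500 + 46.10·10.60) / 1846 = 758.7/1846 = 0.4110 mg/L.
Half-life 0.42 d → k = ln 2 / 0.42 = 1.650 d⁻¹.
Set 0.4110·exp(−k·t) = 0.092 → t = ln(0.4110/0.092)/k = 78360 s = 21.77 h.
Distance = v·t = 0.35·78360 = 27420 m = 27.42 km.

27.4 km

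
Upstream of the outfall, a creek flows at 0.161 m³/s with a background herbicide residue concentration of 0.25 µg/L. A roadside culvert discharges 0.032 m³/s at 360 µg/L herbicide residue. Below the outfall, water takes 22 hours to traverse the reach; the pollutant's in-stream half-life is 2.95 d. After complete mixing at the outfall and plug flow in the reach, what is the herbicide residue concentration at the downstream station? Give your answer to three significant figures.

48.3 µg/L

Mass balance: C = (0.1610·0.2500 + 0.03200·360.0) / 0.1930 = 11.56/0.1930 = 59.90 µg/L.
Half-life 2.95 d → k = ln 2 / 2.95 = 0.2350 d⁻¹.
First-order decay: C = 59.90·exp(−k·t) = 59.90·0.8062 = 48.29 µg/L.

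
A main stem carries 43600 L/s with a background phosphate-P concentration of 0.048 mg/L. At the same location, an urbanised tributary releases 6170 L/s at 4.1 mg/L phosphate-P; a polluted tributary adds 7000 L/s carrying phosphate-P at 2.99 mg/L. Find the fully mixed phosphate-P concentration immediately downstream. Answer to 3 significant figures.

0.851 mg/L

Conservation of mass: C = (43600·0.04800 + 6170·4.100 + 7000·2.990) / 56770 = 48320/56770 = 0.8512 mg/L.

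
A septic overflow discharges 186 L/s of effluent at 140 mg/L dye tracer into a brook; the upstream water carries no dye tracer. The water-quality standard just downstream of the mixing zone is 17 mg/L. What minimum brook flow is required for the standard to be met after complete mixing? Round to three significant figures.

1350 L/s

Set C_mix = 17: (Q·0 + 186.0·140.0) / (Q + 186.0) = 17
→ Q = 186.0·(140.0 − 17)/(17 − 0) = 1346 L/s.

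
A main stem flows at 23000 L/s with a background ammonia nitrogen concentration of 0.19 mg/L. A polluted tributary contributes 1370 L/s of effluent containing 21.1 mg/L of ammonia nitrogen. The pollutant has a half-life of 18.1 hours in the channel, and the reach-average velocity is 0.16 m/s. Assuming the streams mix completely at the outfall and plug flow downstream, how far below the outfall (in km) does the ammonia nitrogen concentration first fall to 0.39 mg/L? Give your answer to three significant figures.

18.8 km

After mixing, C = (23000·0.1900 + 1370·21.10) / 24370 = 33280/24370 = 1.365 mg/L.
Half-life 18.1 h → k = ln 2 / 18.1 = 0.03830 h⁻¹ = 0.9191 d⁻¹.
Set 1.365·exp(−k·t) = 0.39 → t = ln(1.365/0.39)/k = 117800 s = 32.72 h.
Distance = v·t = 0.16·117800 = 18850 m = 18.85 km.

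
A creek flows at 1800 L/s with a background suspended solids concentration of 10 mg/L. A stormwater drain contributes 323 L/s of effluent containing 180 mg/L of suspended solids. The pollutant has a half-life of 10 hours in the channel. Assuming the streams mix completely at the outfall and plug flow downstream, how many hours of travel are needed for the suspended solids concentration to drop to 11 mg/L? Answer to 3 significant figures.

17.1 h

Mass balance: C = (1800·10.00 + 323.0·180.0) / 2123 = 76140/2123 = 35.86 mg/L.
Half-life 10 h → k = ln 2 / 10 = 0.06931 h⁻¹ = 1.664 d⁻¹.
35.86·exp(−k·t) = 11 → t = ln(35.86/11)/k = 61380 s = 17.05 h.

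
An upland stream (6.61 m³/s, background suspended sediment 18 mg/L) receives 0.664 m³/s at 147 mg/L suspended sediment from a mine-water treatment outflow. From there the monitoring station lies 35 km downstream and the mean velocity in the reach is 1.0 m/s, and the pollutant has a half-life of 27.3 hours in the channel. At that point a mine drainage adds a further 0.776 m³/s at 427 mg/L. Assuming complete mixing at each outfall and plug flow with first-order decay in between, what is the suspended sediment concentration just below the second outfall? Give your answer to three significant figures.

62.2 mg/L

Mixed concentration C = ΣQC/ΣQ = (6.610·18.00 + 0.6640·147.0) / 7.274 = 216.6/7.274 = 29.78 mg/L; combined flow 7.274 m³/s.
Travel time t = 35·1000 / 1.0 = 35000 s = 9.722 h.
Half-life 27.3 h → k = ln 2 / 27.3 = 0.02539 h⁻¹ = 0.6094 d⁻¹.
Decay over the reach: 29.78·exp(−kt) = 29.78·0.7813 = 23.26 mg/L.
At the second outfall, C = (7.274·23.26 + 0.7760·427.0) / (7.274 + 0.7760) = 62.18 mg/L.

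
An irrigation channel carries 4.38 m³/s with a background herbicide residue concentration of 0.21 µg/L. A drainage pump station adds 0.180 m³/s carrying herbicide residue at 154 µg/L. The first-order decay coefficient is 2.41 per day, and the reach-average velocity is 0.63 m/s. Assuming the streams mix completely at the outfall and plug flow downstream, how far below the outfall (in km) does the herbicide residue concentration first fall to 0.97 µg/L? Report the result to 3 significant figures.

After mixing, C = (4.380·0.2100 + 0.1800·154.0) / 4.560 = 28.64/4.560 = 6.281 µg/L.
Set 6.281·exp(−k·t) = 0.97 → t = ln(6.281/0.97)/k = 66970 s = 18.60 h.
Distance = v·t = 0.63·66970 = 42190 m = 42.19 km.

42.2 km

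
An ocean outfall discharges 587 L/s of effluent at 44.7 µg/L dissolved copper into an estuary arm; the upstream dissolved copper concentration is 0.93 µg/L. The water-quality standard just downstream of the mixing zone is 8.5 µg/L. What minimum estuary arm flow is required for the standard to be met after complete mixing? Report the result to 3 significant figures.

2810 L/s

Set C_mix = 8.5: (Q·0.9300 + 587.0·44.70) / (Q + 587.0) = 8.5
→ Q = 587.0·(44.70 − 8.5)/(8.5 − 0.9300) = 2807 L/s.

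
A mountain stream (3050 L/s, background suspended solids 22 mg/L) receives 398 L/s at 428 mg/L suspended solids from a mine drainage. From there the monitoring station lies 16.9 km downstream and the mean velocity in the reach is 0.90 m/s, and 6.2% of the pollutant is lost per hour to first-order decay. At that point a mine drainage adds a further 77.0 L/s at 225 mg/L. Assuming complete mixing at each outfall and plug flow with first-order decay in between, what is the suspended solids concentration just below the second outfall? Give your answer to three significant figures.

Conservation of mass: C = (3050·22.00 + 398.0·428.0) / 3448 = 237400/3448 = 68.86 mg/L; combined flow 3448 L/s.
Travel time t = 16.9·1000 / 0.90 = 18780 s = 5.216 h.
6.2%/h lost → k = −ln(1 − 0.062) = 0.06401 h⁻¹.
First-order decay: C = 68.86·exp(−k·t) = 68.86·0.7162 = 49.32 mg/L.
Second outfall: C = (3448·49.32 + 77.00·225.0)/3525 = 53.16 mg/L.

53.2 mg/L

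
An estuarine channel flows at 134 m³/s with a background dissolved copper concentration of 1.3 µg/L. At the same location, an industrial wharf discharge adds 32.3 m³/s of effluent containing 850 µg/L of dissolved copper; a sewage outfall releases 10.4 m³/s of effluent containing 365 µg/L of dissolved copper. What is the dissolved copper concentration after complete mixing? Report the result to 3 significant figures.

Mass balance: C = (134.0·1.300 + 32.30·850.0 + 10.40·365.0) / 176.7 = 31430/176.7 = 177.8 µg/L.

178 µg/L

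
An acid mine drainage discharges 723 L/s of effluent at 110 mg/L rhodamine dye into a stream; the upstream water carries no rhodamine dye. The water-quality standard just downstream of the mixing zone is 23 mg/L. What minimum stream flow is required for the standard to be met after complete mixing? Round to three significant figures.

2730 L/s

Set C_mix = 23: (Q·0 + 723.0·110.0) / (Q + 723.0) = 23
→ Q = 723.0·(110.0 − 23)/(23 − 0) = 2735 L/s.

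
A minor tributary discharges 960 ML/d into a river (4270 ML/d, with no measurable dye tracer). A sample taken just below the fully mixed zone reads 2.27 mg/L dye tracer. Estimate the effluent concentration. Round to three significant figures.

12.4 mg/L

Mass balance: 4270·0 + 960.0·Cₑ = 5230·2.270
→ Cₑ = (5230·2.270 − 4270·0) / 960.0 = 12.37 mg/L.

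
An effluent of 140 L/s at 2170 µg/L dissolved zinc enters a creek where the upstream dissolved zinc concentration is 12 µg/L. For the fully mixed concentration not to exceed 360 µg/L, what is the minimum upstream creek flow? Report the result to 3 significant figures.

Set C_mix = 360: (Q·12.00 + 140.0·2170) / (Q + 140.0) = 360
→ Q = 140.0·(2170 − 360)/(360 − 12.00) = 728.2 L/s.

728 L/s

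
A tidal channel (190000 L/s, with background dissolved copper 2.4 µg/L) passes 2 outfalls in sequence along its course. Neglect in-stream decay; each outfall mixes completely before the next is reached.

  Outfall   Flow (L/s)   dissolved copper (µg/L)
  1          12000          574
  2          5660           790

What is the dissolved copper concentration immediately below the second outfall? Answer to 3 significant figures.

56.9 µg/L

Outfall 1: combined Q = 202000 L/s; C = (190000·2.400 + 12000·574.0)/202000 = 36.36 µg/L.
Outfall 2: combined Q = 207700 L/s; C = (202000·36.36 + 5660·790.0)/207700 = 56.90 µg/L.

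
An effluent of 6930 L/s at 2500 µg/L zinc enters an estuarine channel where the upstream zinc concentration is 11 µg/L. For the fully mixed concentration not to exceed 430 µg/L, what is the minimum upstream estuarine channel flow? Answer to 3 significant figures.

34200 L/s

Set C_mix = 430: (Q·11.00 + 6930·2500) / (Q + 6930) = 430
→ Q = 6930·(2500 − 430)/(430 − 11.00) = 34240 L/s.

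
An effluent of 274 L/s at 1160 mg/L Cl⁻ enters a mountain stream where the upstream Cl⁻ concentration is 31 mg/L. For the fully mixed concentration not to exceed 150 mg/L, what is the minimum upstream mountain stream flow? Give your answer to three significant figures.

2330 L/s

Set C_mix = 150: (Q·31.00 + 274.0·1160) / (Q + 274.0) = 150
→ Q = 274.0·(1160 − 150)/(150 − 31.00) = 2326 L/s.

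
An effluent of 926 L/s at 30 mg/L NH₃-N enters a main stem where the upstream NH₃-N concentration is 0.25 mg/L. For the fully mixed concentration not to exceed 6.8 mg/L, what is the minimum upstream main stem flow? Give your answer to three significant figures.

Set C_mix = 6.8: (Q·0.2500 + 926.0·30.00) / (Q + 926.0) = 6.8
→ Q = 926.0·(30.00 − 6.8)/(6.8 − 0.2500) = 3280 L/s.

3280 L/s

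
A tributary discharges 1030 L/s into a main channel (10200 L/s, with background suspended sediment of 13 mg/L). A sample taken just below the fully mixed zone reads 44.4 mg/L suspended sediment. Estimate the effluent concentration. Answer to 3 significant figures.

355 mg/L

Mass balance: 10200·13.00 + 1030·Cₑ = 11230·44.40
→ Cₑ = (11230·44.40 − 10200·13.00) / 1030 = 355.4 mg/L.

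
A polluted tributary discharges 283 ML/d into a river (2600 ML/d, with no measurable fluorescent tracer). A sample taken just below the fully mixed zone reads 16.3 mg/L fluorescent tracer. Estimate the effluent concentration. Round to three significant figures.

166 mg/L

Mass balance: 2600·0 + 283.0·Cₑ = 2883·16.30
→ Cₑ = (2883·16.30 − 2600·0) / 283.0 = 166.1 mg/L.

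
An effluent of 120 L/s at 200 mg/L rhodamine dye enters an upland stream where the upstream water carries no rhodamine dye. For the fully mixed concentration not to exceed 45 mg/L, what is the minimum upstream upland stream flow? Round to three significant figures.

413 L/s

Set C_mix = 45: (Q·0 + 120.0·200.0) / (Q + 120.0) = 45
→ Q = 120.0·(200.0 − 45)/(45 − 0) = 413.3 L/s.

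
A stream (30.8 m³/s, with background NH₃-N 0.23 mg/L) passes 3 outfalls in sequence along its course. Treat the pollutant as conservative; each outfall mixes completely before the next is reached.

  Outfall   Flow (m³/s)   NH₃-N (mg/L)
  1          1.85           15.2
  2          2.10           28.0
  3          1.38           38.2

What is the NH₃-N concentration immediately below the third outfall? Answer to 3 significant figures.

4.06 mg/L

Outfall 1: combined Q = 32.65 m³/s; C = (30.80·0.2300 + 1.850·15.20)/32.65 = 1.078 mg/L.
Outfall 2: combined Q = 34.75 m³/s; C = (32.65·1.078 + 2.100·28.00)/34.75 = 2.705 mg/L.
Outfall 3: combined Q = 36.13 m³/s; C = (34.75·2.705 + 1.380·38.20)/36.13 = 4.061 mg/L.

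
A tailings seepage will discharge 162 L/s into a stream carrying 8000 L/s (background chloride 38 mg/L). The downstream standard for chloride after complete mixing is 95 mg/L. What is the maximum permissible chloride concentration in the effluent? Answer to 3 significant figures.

At the limit, (Qr·Cr + Qe·Cₑ)/(Qr + Qe) = 95:
Cₑ = (8162·95 − 8000·38.00) / 162.0 = 2910 mg/L.

2910 mg/L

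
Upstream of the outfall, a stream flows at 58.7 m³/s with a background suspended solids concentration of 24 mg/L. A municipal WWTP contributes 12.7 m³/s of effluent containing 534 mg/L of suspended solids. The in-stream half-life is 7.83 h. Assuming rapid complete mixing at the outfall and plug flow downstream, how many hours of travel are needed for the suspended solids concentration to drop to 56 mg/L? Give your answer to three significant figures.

Flow-weighted average: C = (58.70·24.00 + 12.70·534.0) / 71.40 = 8191/71.40 = 114.7 mg/L.
Half-life 7.83 h → k = ln 2 / 7.83 = 0.08852 h⁻¹ = 2.125 d⁻¹.
114.7·exp(−k·t) = 56 → t = ln(114.7/56)/k = 29160 s = 8.100 h.

8.10 h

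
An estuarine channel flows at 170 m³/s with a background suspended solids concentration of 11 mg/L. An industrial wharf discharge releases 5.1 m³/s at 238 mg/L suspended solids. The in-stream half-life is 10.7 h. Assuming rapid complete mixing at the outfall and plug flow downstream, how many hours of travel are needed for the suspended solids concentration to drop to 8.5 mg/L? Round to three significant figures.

Mixed concentration C = ΣQC/ΣQ = (170.0·11.00 + 5.100·238.0) / 175.1 = 3084/175.1 = 17.61 mg/L.
Half-life 10.7 h → k = ln 2 / 10.7 = 0.06478 h⁻¹ = 1.555 d⁻¹.
17.61·exp(−k·t) = 8.5 → t = ln(17.61/8.5)/k = 40480 s = 11.25 h.

11.2 h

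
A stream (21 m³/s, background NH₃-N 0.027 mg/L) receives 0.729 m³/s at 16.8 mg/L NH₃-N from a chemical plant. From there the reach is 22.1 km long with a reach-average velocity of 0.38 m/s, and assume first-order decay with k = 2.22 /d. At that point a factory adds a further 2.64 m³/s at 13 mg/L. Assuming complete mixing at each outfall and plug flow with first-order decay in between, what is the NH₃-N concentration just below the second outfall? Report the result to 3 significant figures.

Conservation of mass: C = (21.00·0.02700 + 0.7290·16.80) / 21.73 = 12.81/21.73 = 0.5897 mg/L; combined flow 21.73 m³/s.
Travel time t = 22.1·1000 / 0.38 = 58160 s = 16.15 h.
Applying C = C₀e^(−kt): 0.5897 × 0.2244 = 0.1323 mg/L.
Second outfall: C = (21.73·0.1323 + 2.640·13.00)/24.37 = 1.526 mg/L.

1.53 mg/L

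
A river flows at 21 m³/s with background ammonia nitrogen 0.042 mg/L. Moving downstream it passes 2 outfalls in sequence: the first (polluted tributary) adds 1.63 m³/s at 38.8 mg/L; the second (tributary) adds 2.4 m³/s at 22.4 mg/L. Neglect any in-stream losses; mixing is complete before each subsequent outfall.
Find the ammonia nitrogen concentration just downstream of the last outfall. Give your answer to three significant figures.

4.71 mg/L

Below outfall 1: Q → 22.63 m³/s, C = (21.00·0.04200 + 1.630·38.80)/22.63 = 2.834 mg/L.
Below outfall 2: Q → 25.03 m³/s, C = (22.63·2.834 + 2.400·22.40)/25.03 = 4.710 mg/L.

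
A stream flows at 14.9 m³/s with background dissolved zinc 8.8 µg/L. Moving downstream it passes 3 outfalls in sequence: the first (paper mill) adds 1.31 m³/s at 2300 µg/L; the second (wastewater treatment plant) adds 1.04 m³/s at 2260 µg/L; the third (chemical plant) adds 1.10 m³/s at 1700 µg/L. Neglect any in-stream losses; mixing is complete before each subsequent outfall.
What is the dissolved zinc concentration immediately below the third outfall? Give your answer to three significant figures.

401 µg/L

Below outfall 1: Q → 16.21 m³/s, C = (14.90·8.800 + 1.310·2300)/16.21 = 194.0 µg/L.
Below outfall 2: Q → 17.25 m³/s, C = (16.21·194.0 + 1.040·2260)/17.25 = 318.5 µg/L.
Below outfall 3: Q → 18.35 m³/s, C = (17.25·318.5 + 1.100·1700)/18.35 = 401.3 µg/L.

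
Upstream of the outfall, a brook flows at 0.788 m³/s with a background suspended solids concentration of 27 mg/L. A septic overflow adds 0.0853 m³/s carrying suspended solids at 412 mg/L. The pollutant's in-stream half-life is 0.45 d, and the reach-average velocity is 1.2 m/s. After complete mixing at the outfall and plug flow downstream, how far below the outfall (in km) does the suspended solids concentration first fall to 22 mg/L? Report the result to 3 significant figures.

Mass balance: C = (0.7880·27.00 + 0.08530·412.0) / 0.8733 = 56.42/0.8733 = 64.61 mg/L.
Half-life 0.45 d → k = ln 2 / 0.45 = 1.540 d⁻¹.
Set 64.61·exp(−k·t) = 22 → t = ln(64.61/22)/k = 60430 s = 16.78 h.
Distance = v·t = 1.2·60430 = 72510 m = 72.51 km.

72.5 km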